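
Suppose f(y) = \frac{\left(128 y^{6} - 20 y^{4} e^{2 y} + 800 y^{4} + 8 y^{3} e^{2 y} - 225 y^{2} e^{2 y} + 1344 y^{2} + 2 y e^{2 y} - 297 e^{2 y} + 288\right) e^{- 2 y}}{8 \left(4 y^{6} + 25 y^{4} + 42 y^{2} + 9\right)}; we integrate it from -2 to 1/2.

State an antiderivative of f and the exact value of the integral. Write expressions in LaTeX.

Differentiate the proposed F(y) back; it has to land on f(y) exactly.
F(y) = \frac{- 16 y^{2} e^{2 y} \operatorname{atan}{\left(2 y \right)} - 16 y^{2} - 3 y e^{2 y} - 48 e^{2 y} \operatorname{atan}{\left(2 y \right)} - e^{2 y} - 48}{8 y^{2} e^{2 y} + 24 e^{2 y}} is an antiderivative of f.
Check: d/dy[\frac{- 16 y^{2} e^{2 y} \operatorname{atan}{\left(2 y \right)} - 16 y^{2} - 3 y e^{2 y} - 48 e^{2 y} \operatorname{atan}{\left(2 y \right)} - e^{2 y} - 48}{8 y^{2} e^{2 y} + 24 e^{2 y}}] = \frac{128 y^{6} - 20 y^{4} e^{2 y} + 800 y^{4} + 8 y^{3} e^{2 y} - 225 y^{2} e^{2 y} + 1344 y^{2} + 2 y e^{2 y} - 297 e^{2 y} + 288}{32 y^{6} e^{2 y} + 200 y^{4} e^{2 y} + 336 y^{2} e^{2 y} + 72 e^{2 y}}, which equals f(y).
F(1/2) = - \frac{\pi}{2} - \frac{2}{e} - \frac{5}{52}; F(-2) = - 2 e^{4} + \frac{5}{56} + 2 \operatorname{atan}{\left(4 \right)}.
Integral = F(1/2) - F(-2) = - 2 \operatorname{atan}{\left(4 \right)} - \frac{\pi}{2} - \frac{2}{e} - \frac{135}{728} + 2 e^{4}.

Antiderivative: F(y) = \frac{- 16 y^{2} e^{2 y} \operatorname{atan}{\left(2 y \right)} - 16 y^{2} - 3 y e^{2 y} - 48 e^{2 y} \operatorname{atan}{\left(2 y \right)} - e^{2 y} - 48}{8 y^{2} e^{2 y} + 24 e^{2 y}}; value = - 2 \operatorname{atan}{\left(4 \right)} - \frac{\pi}{2} - \frac{2}{e} - \frac{135}{728} + 2 e^{4}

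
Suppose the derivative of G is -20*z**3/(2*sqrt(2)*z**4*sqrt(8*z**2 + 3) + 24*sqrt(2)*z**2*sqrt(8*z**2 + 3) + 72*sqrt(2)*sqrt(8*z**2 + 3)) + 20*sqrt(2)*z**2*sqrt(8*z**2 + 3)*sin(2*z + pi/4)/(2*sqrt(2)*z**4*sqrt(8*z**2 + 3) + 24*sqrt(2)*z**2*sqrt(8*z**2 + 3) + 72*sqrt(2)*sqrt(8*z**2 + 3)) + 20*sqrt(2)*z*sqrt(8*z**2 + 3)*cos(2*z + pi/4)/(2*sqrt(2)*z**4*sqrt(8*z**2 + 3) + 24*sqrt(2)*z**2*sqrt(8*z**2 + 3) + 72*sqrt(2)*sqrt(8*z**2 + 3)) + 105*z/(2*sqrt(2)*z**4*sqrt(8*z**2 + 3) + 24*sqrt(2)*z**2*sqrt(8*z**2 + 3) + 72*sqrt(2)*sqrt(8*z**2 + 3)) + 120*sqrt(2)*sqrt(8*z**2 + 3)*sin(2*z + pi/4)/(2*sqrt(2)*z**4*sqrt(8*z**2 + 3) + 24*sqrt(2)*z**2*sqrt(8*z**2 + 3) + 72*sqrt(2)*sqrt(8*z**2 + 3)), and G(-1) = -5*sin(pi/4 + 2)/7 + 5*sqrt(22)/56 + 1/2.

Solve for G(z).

G'(z) has the shape u'v + uv' for u = 5/(2*(z**2/2 + 3)) and v = sqrt(4*z**2 + 3/2)/4 - cos(2*z + pi/4) — it is the derivative of the product u*v.
A general antiderivative is 5*(sqrt(4*z**2 + 3/2)/4 - cos(2*z + pi/4))/(2*(z**2/2 + 3)) + C.
The condition gives C = -5*sin(pi/4 + 2)/7 + 5*sqrt(22)/56 + 1/2 - (-5*sin(pi/4 + 2)/7 + 5*sqrt(22)/56) = 1/2.
So G(z) = (4*z**2 + 5*sqrt(2)*sqrt(8*z**2 + 3) - 40*cos(2*z + pi/4) + 24)/(8*(z**2 + 6)).
Check: d/dz[(4*z**2 + 5*sqrt(2)*sqrt(8*z**2 + 3) - 40*cos(2*z + pi/4) + 24)/(8*(z**2 + 6))] = (-20*sqrt(2)*z**3 + 40*z**2*sqrt(8*z**2 + 3)*sin(2*z + pi/4) + 40*z*sqrt(8*z**2 + 3)*cos(2*z + pi/4) + 105*sqrt(2)*z + 240*sqrt(8*z**2 + 3)*sin(2*z + pi/4))/(4*z**4*sqrt(8*z**2 + 3) + 48*z**2*sqrt(8*z**2 + 3) + 144*sqrt(8*z**2 + 3)), which equals G'(z).

G(z) = (4*z**2 + 5*sqrt(2)*sqrt(8*z**2 + 3) - 40*cos(2*z + pi/4) + 24)/(8*(z**2 + 6))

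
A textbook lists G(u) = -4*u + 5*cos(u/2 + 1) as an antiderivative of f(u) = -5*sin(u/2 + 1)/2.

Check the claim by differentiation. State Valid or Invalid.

d/du[G] = -5*sin(u/2 + 1)/2 - 4
d/du[G] - f(u) = -4 != 0.

Invalid: d/du[G] - f = -4, which is not 0.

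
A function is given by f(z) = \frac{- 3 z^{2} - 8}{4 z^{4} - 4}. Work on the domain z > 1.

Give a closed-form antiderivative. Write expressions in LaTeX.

An antiderivative is F(z) = \frac{- 11 \log{\left(z - 1 \right)} + 11 \log{\left(z + 1 \right)} + 10 \operatorname{atan}{\left(z \right)}}{16}.

The denominator factors as 4 \left(z - 1\right) \left(z + 1\right) \left(z^{2} + 1\right); partial fractions split f into directly integrable pieces: \frac{5}{8 \left(z^{2} + 1\right)} + \frac{11}{16 \left(z + 1\right)} - \frac{11}{16 \left(z - 1\right)}.
Check: d/dz[\frac{- 11 \log{\left(z - 1 \right)} + 11 \log{\left(z + 1 \right)} + 10 \operatorname{atan}{\left(z \right)}}{16}] = \frac{- 3 z^{2} - 8}{4 z^{4} - 4} = f(z).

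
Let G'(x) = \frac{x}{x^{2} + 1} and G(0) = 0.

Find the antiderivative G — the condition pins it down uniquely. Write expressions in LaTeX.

G(x) = \frac{\log{\left(x^{2} + 1 \right)}}{2}

The substitution u = x^{2} + 1 works: G'(x) is exactly (dG/du)*(du/dx) for that inner function.
A general antiderivative is \frac{\log{\left(x^{2} + 1 \right)}}{2} + C.
The condition gives C = 0 - (0) = 0.
So G(x) = \frac{\log{\left(x^{2} + 1 \right)}}{2}.
Check: d/dx[\frac{\log{\left(x^{2} + 1 \right)}}{2}] = \frac{x}{x^{2} + 1} = G'(x).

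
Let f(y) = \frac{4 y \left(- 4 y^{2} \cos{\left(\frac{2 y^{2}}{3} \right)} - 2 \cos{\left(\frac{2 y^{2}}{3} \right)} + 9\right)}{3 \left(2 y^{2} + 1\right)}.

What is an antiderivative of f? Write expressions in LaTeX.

A candidate is checked by its d/dy: the result must match f(y).
Check: d/dy[3 \log{\left(y^{2} + \frac{1}{2} \right)} - 2 \sin{\left(\frac{2 y^{2}}{3} \right)}] = \frac{- 16 y^{3} \cos{\left(\frac{2 y^{2}}{3} \right)} - 8 y \cos{\left(\frac{2 y^{2}}{3} \right)} + 36 y}{6 y^{2} + 3}, which equals f(y).

An antiderivative is F(y) = 3 \log{\left(y^{2} + \frac{1}{2} \right)} - 2 \sin{\left(\frac{2 y^{2}}{3} \right)}.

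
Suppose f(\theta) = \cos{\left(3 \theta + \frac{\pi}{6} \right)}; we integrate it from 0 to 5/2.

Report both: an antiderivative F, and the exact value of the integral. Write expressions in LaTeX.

Antiderivative: F(\theta) = \frac{\sin{\left(3 \theta + \frac{\pi}{6} \right)}}{3}; value = - \frac{1}{6} + \frac{\sin{\left(\frac{\pi}{6} + \frac{15}{2} \right)}}{3}

For F(\theta) to be correct the identity F'(\theta) - f(\theta) = 0 must hold.
F(\theta) = \frac{\sin{\left(3 \theta + \frac{\pi}{6} \right)}}{3} is an antiderivative of f.
Check: d/d\theta[\frac{\sin{\left(3 \theta + \frac{\pi}{6} \right)}}{3}] = \cos{\left(3 \theta + \frac{\pi}{6} \right)} = f(\theta).
F(5/2) = \frac{\sin{\left(\frac{\pi}{6} + \frac{15}{2} \right)}}{3}; F(0) = \frac{1}{6}.
Integral = F(5/2) - F(0) = - \frac{1}{6} + \frac{\sin{\left(\frac{\pi}{6} + \frac{15}{2} \right)}}{3}.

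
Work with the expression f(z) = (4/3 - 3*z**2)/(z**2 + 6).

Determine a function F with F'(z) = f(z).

A candidate is checked by its d/dz: the result must match f(z).
Check: d/dz[(-27*z + 29*sqrt(6)*atan(sqrt(6)*z/6))/9] = (4 - 9*z**2)/(3*z**2 + 18), which equals f(z).

An antiderivative is F(z) = (-27*z + 29*sqrt(6)*atan(sqrt(6)*z/6))/9.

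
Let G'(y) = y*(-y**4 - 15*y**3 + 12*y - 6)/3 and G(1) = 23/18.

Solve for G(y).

For G(y) to be correct, d/dy[G] must agree with the stated G'(y) identically.
A general antiderivative is -y**6/18 - y**5 + 4*y**3/3 - y**2 + C.
The condition gives C = 23/18 - (-13/18) = 2.
So G(y) = -(y**6 + 18*y**5 - 24*y**3 + 18*y**2 - 36)/18.
Check: d/dy[-(y**6 + 18*y**5 - 24*y**3 + 18*y**2 - 36)/18] = -y**5/3 - 5*y**4 + 4*y**2 - 2*y, which equals G'(y).

G(y) = -(y**6 + 18*y**5 - 24*y**3 + 18*y**2 - 36)/18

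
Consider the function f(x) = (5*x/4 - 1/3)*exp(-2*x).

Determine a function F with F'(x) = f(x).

Recognize the product-rule pattern: f = u'v + uv' with u = -5*x/8 - 7/48, v = exp(-2*x), so integration by parts undoes it.
Check: d/dx[-5*x*exp(-2*x)/8 - 7*exp(-2*x)/48] = (15*x - 4)*exp(-2*x)/12, which equals f(x).

An antiderivative is F(x) = -5*x*exp(-2*x)/8 - 7*exp(-2*x)/48.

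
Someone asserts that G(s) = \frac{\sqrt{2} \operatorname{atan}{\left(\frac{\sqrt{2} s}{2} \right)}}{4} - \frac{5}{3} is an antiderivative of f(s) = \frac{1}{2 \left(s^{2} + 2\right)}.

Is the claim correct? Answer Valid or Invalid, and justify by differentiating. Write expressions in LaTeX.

d/ds[G] = \frac{1}{2 s^{2} + 4}
This equals f(s) exactly, so the claim holds.

Valid. The derivative of G reproduces f.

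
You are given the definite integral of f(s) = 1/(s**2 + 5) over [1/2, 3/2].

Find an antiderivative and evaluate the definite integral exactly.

Antiderivative: F(s) = sqrt(5)*atan(sqrt(5)*s/5)/5; value = -sqrt(5)*atan(sqrt(5)/10)/5 + sqrt(5)*atan(3*sqrt(5)/10)/5

For F(s) to be correct the identity F'(s) - f(s) = 0 must hold.
F(s) = sqrt(5)*atan(sqrt(5)*s/5)/5 is an antiderivative of f.
Check: d/ds[sqrt(5)*atan(sqrt(5)*s/5)/5] = 1/(s**2 + 5) = f(s).
F(3/2) = sqrt(5)*atan(3*sqrt(5)/10)/5; F(1/2) = sqrt(5)*atan(sqrt(5)/10)/5.
Integral = F(3/2) - F(1/2) = -sqrt(5)*atan(sqrt(5)/10)/5 + sqrt(5)*atan(3*sqrt(5)/10)/5.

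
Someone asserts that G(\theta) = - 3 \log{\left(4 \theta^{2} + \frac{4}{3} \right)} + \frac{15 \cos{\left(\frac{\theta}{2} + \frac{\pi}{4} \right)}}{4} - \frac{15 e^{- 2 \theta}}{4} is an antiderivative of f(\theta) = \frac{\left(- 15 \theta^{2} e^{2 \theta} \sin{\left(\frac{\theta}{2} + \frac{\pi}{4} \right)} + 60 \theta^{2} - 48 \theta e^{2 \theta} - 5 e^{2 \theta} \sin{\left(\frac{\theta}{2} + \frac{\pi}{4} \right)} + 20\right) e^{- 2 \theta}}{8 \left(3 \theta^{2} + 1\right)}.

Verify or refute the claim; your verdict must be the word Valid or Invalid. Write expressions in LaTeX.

d/d\theta[G] = \frac{- 45 \theta^{2} e^{2 \theta} \sin{\left(\frac{\theta}{2} + \frac{\pi}{4} \right)} + 180 \theta^{2} - 144 \theta e^{2 \theta} - 15 e^{2 \theta} \sin{\left(\frac{\theta}{2} + \frac{\pi}{4} \right)} + 60}{24 \theta^{2} e^{2 \theta} + 8 e^{2 \theta}}
d/d\theta[G] - f(\theta) = \frac{- 15 \theta^{2} e^{2 \theta} \sin{\left(\frac{\theta}{2} + \frac{\pi}{4} \right)} + 60 \theta^{2} - 48 \theta e^{2 \theta} - 5 e^{2 \theta} \sin{\left(\frac{\theta}{2} + \frac{\pi}{4} \right)} + 20}{12 \theta^{2} e^{2 \theta} + 4 e^{2 \theta}} != 0.

Invalid: d/d\theta[G] - f = \frac{- 15 \theta^{2} e^{2 \theta} \sin{\left(\frac{\theta}{2} + \frac{\pi}{4} \right)} + 60 \theta^{2} - 48 \theta e^{2 \theta} - 5 e^{2 \theta} \sin{\left(\frac{\theta}{2} + \frac{\pi}{4} \right)} + 20}{12 \theta^{2} e^{2 \theta} + 4 e^{2 \theta}}, which is not 0.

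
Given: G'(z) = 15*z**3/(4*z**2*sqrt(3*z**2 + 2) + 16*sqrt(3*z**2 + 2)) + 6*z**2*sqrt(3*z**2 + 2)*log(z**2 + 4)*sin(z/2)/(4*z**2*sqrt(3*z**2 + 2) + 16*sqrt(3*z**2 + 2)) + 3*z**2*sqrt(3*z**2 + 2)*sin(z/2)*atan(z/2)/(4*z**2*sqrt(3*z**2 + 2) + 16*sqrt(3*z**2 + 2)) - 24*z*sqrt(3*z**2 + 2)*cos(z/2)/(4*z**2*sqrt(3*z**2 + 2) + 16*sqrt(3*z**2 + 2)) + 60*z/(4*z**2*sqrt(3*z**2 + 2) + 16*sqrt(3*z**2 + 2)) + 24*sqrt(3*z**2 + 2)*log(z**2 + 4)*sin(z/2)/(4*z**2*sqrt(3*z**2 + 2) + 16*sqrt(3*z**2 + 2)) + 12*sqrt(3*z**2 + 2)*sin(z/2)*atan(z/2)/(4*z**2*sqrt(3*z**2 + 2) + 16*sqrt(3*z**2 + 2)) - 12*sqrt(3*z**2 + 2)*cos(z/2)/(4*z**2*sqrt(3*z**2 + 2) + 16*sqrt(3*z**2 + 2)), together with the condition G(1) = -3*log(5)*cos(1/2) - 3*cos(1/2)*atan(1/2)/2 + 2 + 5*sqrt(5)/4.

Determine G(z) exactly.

G(z) = 5*sqrt(3*z**2 + 2)/4 - 3*log(z**2 + 4)*cos(z/2) - 3*cos(z/2)*atan(z/2)/2 + 2

The integrand splits into summands that can be handled one at a time.
A general antiderivative is 5*sqrt(3*z**2 + 2)/4 + 3*(-2*log(z**2 + 4) - atan(z/2))*cos(z/2)/2 + C.
The condition gives C = -3*log(5)*cos(1/2) - 3*cos(1/2)*atan(1/2)/2 + 2 + 5*sqrt(5)/4 - (-3*log(5)*cos(1/2) - 3*cos(1/2)*atan(1/2)/2 + 5*sqrt(5)/4) = 2.
So G(z) = 5*sqrt(3*z**2 + 2)/4 - 3*log(z**2 + 4)*cos(z/2) - 3*cos(z/2)*atan(z/2)/2 + 2.
Check: d/dz[5*sqrt(3*z**2 + 2)/4 - 3*log(z**2 + 4)*cos(z/2) - 3*cos(z/2)*atan(z/2)/2 + 2] = (15*z**3 + 6*z**2*sqrt(3*z**2 + 2)*log(z**2 + 4)*sin(z/2) + 3*z**2*sqrt(3*z**2 + 2)*sin(z/2)*atan(z/2) - 24*z*sqrt(3*z**2 + 2)*cos(z/2) + 60*z + 24*sqrt(3*z**2 + 2)*log(z**2 + 4)*sin(z/2) + 12*sqrt(3*z**2 + 2)*sin(z/2)*atan(z/2) - 12*sqrt(3*z**2 + 2)*cos(z/2))/(4*z**2*sqrt(3*z**2 + 2) + 16*sqrt(3*z**2 + 2)), which equals G'(z).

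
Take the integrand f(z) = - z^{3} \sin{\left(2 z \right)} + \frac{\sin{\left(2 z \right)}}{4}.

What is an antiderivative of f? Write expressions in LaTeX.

An antiderivative is F(z) = \frac{z^{3} \cos{\left(2 z \right)}}{2} - \frac{3 z^{2} \sin{\left(2 z \right)}}{4} - \frac{3 z \cos{\left(2 z \right)}}{4} + \frac{3 \sin{\left(2 z \right)}}{8} - \frac{\cos{\left(2 z \right)}}{8}.

The integrand splits into summands that can be handled one at a time.
Check: d/dz[\frac{z^{3} \cos{\left(2 z \right)}}{2} - \frac{3 z^{2} \sin{\left(2 z \right)}}{4} - \frac{3 z \cos{\left(2 z \right)}}{4} + \frac{3 \sin{\left(2 z \right)}}{8} - \frac{\cos{\left(2 z \right)}}{8}] = - z^{3} \sin{\left(2 z \right)} + \frac{\sin{\left(2 z \right)}}{4} = f(z).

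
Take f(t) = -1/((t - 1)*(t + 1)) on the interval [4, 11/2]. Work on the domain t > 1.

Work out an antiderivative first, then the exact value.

Antiderivative: F(t) = -log(t - 1)/2 + log(t + 1)/2; value = -log(5)/2 - log(9/2)/2 + log(3)/2 + log(13/2)/2

The denominator factors as (t - 1)*(t + 1); partial fractions split f into directly integrable pieces: 1/(2*(t + 1)) - 1/(2*(t - 1)).
F(t) = -log(t - 1)/2 + log(t + 1)/2 is an antiderivative of f.
Check: d/dt[-log(t - 1)/2 + log(t + 1)/2] = -1/(t**2 - 1), which equals f(t).
F(11/2) = -log(9/2)/2 + log(13/2)/2; F(4) = -log(3)/2 + log(5)/2.
Integral = F(11/2) - F(4) = -log(5)/2 - log(9/2)/2 + log(3)/2 + log(13/2)/2.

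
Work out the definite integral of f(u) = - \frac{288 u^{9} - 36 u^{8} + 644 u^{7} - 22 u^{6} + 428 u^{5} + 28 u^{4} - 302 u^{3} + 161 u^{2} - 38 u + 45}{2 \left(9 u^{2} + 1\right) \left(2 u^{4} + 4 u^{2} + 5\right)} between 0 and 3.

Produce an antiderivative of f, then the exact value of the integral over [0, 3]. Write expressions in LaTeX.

For F(u) to be correct the identity F'(u) - f(u) = 0 must hold.
F(u) = - \frac{12 u^{4} - 2 u^{3} + 3 u^{2} + 9 u - 18 \log{\left(u^{4} + 2 u^{2} + \frac{5}{2} \right)} + 6 \operatorname{atan}{\left(3 u \right)}}{6} is an antiderivative of f.
Check: d/du[- \frac{12 u^{4} - 2 u^{3} + 3 u^{2} + 9 u - 18 \log{\left(u^{4} + 2 u^{2} + \frac{5}{2} \right)} + 6 \operatorname{atan}{\left(3 u \right)}}{6}] = \frac{- 288 u^{9} + 36 u^{8} - 644 u^{7} + 22 u^{6} - 428 u^{5} - 28 u^{4} + 302 u^{3} - 161 u^{2} + 38 u - 45}{36 u^{6} + 76 u^{4} + 98 u^{2} + 10}, which equals f(u).
F(3) = -162 - \operatorname{atan}{\left(9 \right)} + 3 \log{\left(\frac{203}{2} \right)}; F(0) = 3 \log{\left(\frac{5}{2} \right)}.
Integral = F(3) - F(0) = -162 - 3 \log{\left(\frac{5}{2} \right)} - \operatorname{atan}{\left(9 \right)} + 3 \log{\left(\frac{203}{2} \right)}.

Antiderivative: F(u) = - \frac{12 u^{4} - 2 u^{3} + 3 u^{2} + 9 u - 18 \log{\left(u^{4} + 2 u^{2} + \frac{5}{2} \right)} + 6 \operatorname{atan}{\left(3 u \right)}}{6}; value = -162 - 3 \log{\left(\frac{5}{2} \right)} - \operatorname{atan}{\left(9 \right)} + 3 \log{\left(\frac{203}{2} \right)}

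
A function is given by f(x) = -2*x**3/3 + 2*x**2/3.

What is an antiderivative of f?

An antiderivative is F(x) = -x**4/6 + 2*x**3/9.

Integrate term by term and add the pieces.
Check: d/dx[-x**4/6 + 2*x**3/9] = -2*x**3/3 + 2*x**2/3 = f(x).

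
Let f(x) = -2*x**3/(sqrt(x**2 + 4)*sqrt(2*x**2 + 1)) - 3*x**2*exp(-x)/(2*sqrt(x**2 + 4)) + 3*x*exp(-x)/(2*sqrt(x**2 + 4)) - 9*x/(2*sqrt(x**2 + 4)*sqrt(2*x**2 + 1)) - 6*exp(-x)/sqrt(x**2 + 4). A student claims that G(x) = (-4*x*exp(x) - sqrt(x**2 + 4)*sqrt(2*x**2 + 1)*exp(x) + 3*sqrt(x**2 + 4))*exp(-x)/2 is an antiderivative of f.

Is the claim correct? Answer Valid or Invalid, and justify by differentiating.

d/dx[G] = (-4*x**3*exp(x) - 3*x**2*sqrt(2*x**2 + 1) + 3*x*sqrt(2*x**2 + 1) - 9*x*exp(x) - 4*sqrt(x**2 + 4)*sqrt(2*x**2 + 1)*exp(x) - 12*sqrt(2*x**2 + 1))*exp(-x)/(2*sqrt(x**2 + 4)*sqrt(2*x**2 + 1))
d/dx[G] - f(x) = -2 != 0.

Invalid: d/dx[G] - f = -2, which is not 0.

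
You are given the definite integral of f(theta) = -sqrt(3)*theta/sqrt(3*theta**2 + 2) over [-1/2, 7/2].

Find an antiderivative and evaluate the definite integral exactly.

Antiderivative: F(theta) = -sqrt(3)*sqrt(3*theta**2 + 2)/3; value = -sqrt(465)/6 + sqrt(33)/6

The substitution u = theta**2 + 2/3 works: f is exactly (dF/du)*(du/dtheta) for that inner function.
F(theta) = -sqrt(3)*sqrt(3*theta**2 + 2)/3 is an antiderivative of f.
Check: d/dtheta[-sqrt(3)*sqrt(3*theta**2 + 2)/3] = -sqrt(3)*theta/sqrt(3*theta**2 + 2) = f(theta).
F(7/2) = -sqrt(465)/6; F(-1/2) = -sqrt(33)/6.
Integral = F(7/2) - F(-1/2) = -sqrt(465)/6 + sqrt(33)/6.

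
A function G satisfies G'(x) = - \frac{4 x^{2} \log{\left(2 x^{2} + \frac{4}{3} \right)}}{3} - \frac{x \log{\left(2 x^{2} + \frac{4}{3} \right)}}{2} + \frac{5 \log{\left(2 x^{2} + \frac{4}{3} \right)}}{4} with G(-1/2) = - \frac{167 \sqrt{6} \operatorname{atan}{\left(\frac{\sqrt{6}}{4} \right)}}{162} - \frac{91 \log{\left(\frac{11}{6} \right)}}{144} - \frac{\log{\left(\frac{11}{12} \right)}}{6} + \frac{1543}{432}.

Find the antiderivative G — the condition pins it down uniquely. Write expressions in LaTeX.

G(x) = - \frac{4 x^{3} \log{\left(x^{2} + \frac{2}{3} \right)}}{9} - \frac{4 x^{3} \log{\left(2 \right)}}{9} + \frac{8 x^{3}}{27} - \frac{x^{2} \log{\left(x^{2} + \frac{2}{3} \right)}}{4} - \frac{x^{2} \log{\left(2 \right)}}{4} + \frac{x^{2}}{4} + \frac{5 x \log{\left(x^{2} + \frac{2}{3} \right)}}{4} - \frac{167 x}{54} + \frac{5 x \log{\left(2 \right)}}{4} - \frac{\log{\left(x^{2} + \frac{2}{3} \right)}}{6} + \frac{167 \sqrt{6} \operatorname{atan}{\left(\frac{\sqrt{6} x}{2} \right)}}{162} + 2

Integrate term by term and add the pieces.
A general antiderivative is \frac{8 x^{3}}{27} + \frac{x^{2}}{4} - \frac{167 x}{54} + \left(- \frac{4 x^{3}}{9} - \frac{x^{2}}{4} + \frac{5 x}{4}\right) \log{\left(2 x^{2} + \frac{4}{3} \right)} - \frac{\log{\left(x^{2} + \frac{2}{3} \right)}}{6} + \frac{167 \sqrt{6} \operatorname{atan}{\left(\frac{\sqrt{6} x}{2} \right)}}{162} + C.
The condition gives C = - \frac{167 \sqrt{6} \operatorname{atan}{\left(\frac{\sqrt{6}}{4} \right)}}{162} - \frac{91 \log{\left(\frac{11}{6} \right)}}{144} - \frac{\log{\left(\frac{11}{12} \right)}}{6} + \frac{1543}{432} - (- \frac{167 \sqrt{6} \operatorname{atan}{\left(\frac{\sqrt{6}}{4} \right)}}{162} - \frac{91 \log{\left(\frac{11}{6} \right)}}{144} - \frac{\log{\left(\frac{11}{12} \right)}}{6} + \frac{679}{432}) = 2.
So G(x) = - \frac{4 x^{3} \log{\left(x^{2} + \frac{2}{3} \right)}}{9} - \frac{4 x^{3} \log{\left(2 \right)}}{9} + \frac{8 x^{3}}{27} - \frac{x^{2} \log{\left(x^{2} + \frac{2}{3} \right)}}{4} - \frac{x^{2} \log{\left(2 \right)}}{4} + \frac{x^{2}}{4} + \frac{5 x \log{\left(x^{2} + \frac{2}{3} \right)}}{4} - \frac{167 x}{54} + \frac{5 x \log{\left(2 \right)}}{4} - \frac{\log{\left(x^{2} + \frac{2}{3} \right)}}{6} + \frac{167 \sqrt{6} \operatorname{atan}{\left(\frac{\sqrt{6} x}{2} \right)}}{162} + 2.
Check: d/dx[- \frac{4 x^{3} \log{\left(x^{2} + \frac{2}{3} \right)}}{9} - \frac{4 x^{3} \log{\left(2 \right)}}{9} + \frac{8 x^{3}}{27} - \frac{x^{2} \log{\left(x^{2} + \frac{2}{3} \right)}}{4} - \frac{x^{2} \log{\left(2 \right)}}{4} + \frac{x^{2}}{4} + \frac{5 x \log{\left(x^{2} + \frac{2}{3} \right)}}{4} - \frac{167 x}{54} + \frac{5 x \log{\left(2 \right)}}{4} - \frac{\log{\left(x^{2} + \frac{2}{3} \right)}}{6} + \frac{167 \sqrt{6} \operatorname{atan}{\left(\frac{\sqrt{6} x}{2} \right)}}{162} + 2] = - \frac{4 x^{2} \log{\left(x^{2} + \frac{2}{3} \right)}}{3} - \frac{4 x^{2} \log{\left(2 \right)}}{3} - \frac{x \log{\left(x^{2} + \frac{2}{3} \right)}}{2} - \frac{x \log{\left(2 \right)}}{2} + \frac{5 \log{\left(x^{2} + \frac{2}{3} \right)}}{4} + \frac{5 \log{\left(2 \right)}}{4}, which equals G'(x).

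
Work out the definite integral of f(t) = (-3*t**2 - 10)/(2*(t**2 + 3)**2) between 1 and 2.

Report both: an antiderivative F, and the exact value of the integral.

Antiderivative: F(t) = -t/(12*t**2 + 36) - 19*sqrt(3)*atan(sqrt(3)*t/3)/36; value = -19*sqrt(3)*atan(2*sqrt(3)/3)/36 - 1/336 + 19*sqrt(3)*pi/216

A candidate is checked by its d/dt: the result must match f(t).
F(t) = -t/(12*t**2 + 36) - 19*sqrt(3)*atan(sqrt(3)*t/3)/36 is an antiderivative of f.
Check: d/dt[-t/(12*t**2 + 36) - 19*sqrt(3)*atan(sqrt(3)*t/3)/36] = (-3*t**2 - 10)/(2*t**4 + 12*t**2 + 18), which equals f(t).
F(2) = -19*sqrt(3)*atan(2*sqrt(3)/3)/36 - 1/42; F(1) = -19*sqrt(3)*pi/216 - 1/48.
Integral = F(2) - F(1) = -19*sqrt(3)*atan(2*sqrt(3)/3)/36 - 1/336 + 19*sqrt(3)*pi/216.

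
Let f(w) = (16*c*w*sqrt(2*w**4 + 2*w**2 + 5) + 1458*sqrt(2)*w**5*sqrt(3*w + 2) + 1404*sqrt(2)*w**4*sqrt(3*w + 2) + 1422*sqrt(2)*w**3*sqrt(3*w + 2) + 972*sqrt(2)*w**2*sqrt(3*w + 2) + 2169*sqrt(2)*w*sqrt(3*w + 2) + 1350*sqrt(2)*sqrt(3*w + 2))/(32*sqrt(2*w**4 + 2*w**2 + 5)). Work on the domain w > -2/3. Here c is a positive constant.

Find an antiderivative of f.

A candidate is checked by its d/dw: the result must match f(w).
Check: d/dw[c*w**2/4 + 9*(3*w + 2)**(5/2)*sqrt(w**4 + w**2 + 5/2)/8] = sqrt(2)*(8*sqrt(2)*c*w*sqrt(2*w**4 + 2*w**2 + 5) + 1458*w**5*sqrt(3*w + 2) + 1404*w**4*sqrt(3*w + 2) + 1422*w**3*sqrt(3*w + 2) + 972*w**2*sqrt(3*w + 2) + 2169*w*sqrt(3*w + 2) + 1350*sqrt(3*w + 2))/(32*sqrt(2*w**4 + 2*w**2 + 5)), which equals f(w).

An antiderivative is F(w) = c*w**2/4 + 9*(3*w + 2)**(5/2)*sqrt(w**4 + w**2 + 5/2)/8.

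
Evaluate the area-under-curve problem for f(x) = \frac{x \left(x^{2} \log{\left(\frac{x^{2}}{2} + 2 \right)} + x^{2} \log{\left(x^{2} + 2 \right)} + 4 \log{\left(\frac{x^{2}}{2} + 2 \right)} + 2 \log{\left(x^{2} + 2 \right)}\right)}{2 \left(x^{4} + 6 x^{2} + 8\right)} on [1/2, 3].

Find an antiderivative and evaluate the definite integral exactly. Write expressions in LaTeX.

Recognize the product-rule pattern: f = u'v + uv' with u = \frac{\log{\left(x^{2} + 2 \right)}}{4}, v = \log{\left(\frac{x^{2}}{2} + 2 \right)}, so integration by parts undoes it.
F(x) = \frac{\log{\left(\frac{x^{2}}{2} + 2 \right)} \log{\left(x^{2} + 2 \right)}}{4} is an antiderivative of f.
Check: d/dx[\frac{\log{\left(\frac{x^{2}}{2} + 2 \right)} \log{\left(x^{2} + 2 \right)}}{4}] = \frac{x^{3} \log{\left(\frac{x^{2}}{2} + 2 \right)} + x^{3} \log{\left(x^{2} + 2 \right)} + 4 x \log{\left(\frac{x^{2}}{2} + 2 \right)} + 2 x \log{\left(x^{2} + 2 \right)}}{2 x^{4} + 12 x^{2} + 16}, which equals f(x).
F(3) = \frac{\log{\left(\frac{13}{2} \right)} \log{\left(11 \right)}}{4}; F(1/2) = \frac{\log{\left(\frac{17}{8} \right)} \log{\left(\frac{9}{4} \right)}}{4}.
Integral = F(3) - F(1/2) = - \frac{\log{\left(\frac{17}{8} \right)} \log{\left(\frac{9}{4} \right)}}{4} + \frac{\log{\left(\frac{13}{2} \right)} \log{\left(11 \right)}}{4}.

Antiderivative: F(x) = \frac{\log{\left(\frac{x^{2}}{2} + 2 \right)} \log{\left(x^{2} + 2 \right)}}{4}; value = - \frac{\log{\left(\frac{17}{8} \right)} \log{\left(\frac{9}{4} \right)}}{4} + \frac{\log{\left(\frac{13}{2} \right)} \log{\left(11 \right)}}{4}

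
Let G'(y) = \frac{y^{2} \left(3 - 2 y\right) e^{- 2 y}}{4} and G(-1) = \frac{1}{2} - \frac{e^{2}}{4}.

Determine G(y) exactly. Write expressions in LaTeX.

G(y) = \frac{\left(y^{3} + 2 e^{2 y}\right) e^{- 2 y}}{4}

Recognize the product-rule pattern: G'(y) = u'v + uv' with u = \frac{y^{3}}{4}, v = e^{- 2 y}, so integration by parts undoes it.
A general antiderivative is \frac{y^{3} e^{- 2 y}}{4} + C.
The condition gives C = \frac{1}{2} - \frac{e^{2}}{4} - (- \frac{e^{2}}{4}) = \frac{1}{2}.
So G(y) = \frac{\left(y^{3} + 2 e^{2 y}\right) e^{- 2 y}}{4}.
Check: d/dy[\frac{\left(y^{3} + 2 e^{2 y}\right) e^{- 2 y}}{4}] = \frac{\left(- 2 y^{3} + 3 y^{2}\right) e^{- 2 y}}{4}, which equals G'(y).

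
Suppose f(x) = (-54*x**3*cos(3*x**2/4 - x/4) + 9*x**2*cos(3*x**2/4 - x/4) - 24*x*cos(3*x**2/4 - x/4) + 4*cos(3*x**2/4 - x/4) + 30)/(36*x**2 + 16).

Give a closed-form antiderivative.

An antiderivative is F(x) = -sin(3*x**2/4 - x/4) + 5*atan(3*x/2)/4.

Recover f(x) by differentiating a candidate F(x); any mismatch rules it out.
Check: d/dx[-sin(3*x**2/4 - x/4) + 5*atan(3*x/2)/4] = (-54*x**3*cos(3*x**2/4 - x/4) + 9*x**2*cos(3*x**2/4 - x/4) - 24*x*cos(3*x**2/4 - x/4) + 4*cos(3*x**2/4 - x/4) + 30)/(36*x**2 + 16) = f(x).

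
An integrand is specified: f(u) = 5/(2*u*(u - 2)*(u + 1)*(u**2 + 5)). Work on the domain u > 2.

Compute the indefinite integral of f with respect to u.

Factor the denominator (2*u*(u - 2)*(u + 1)*(u**2 + 5)) and decompose: f = (7*u + 5)/(108*(u**2 + 5)) + 5/(36*(u + 1)) + 5/(108*(u - 2)) - 1/(4*u); each piece integrates to a log, atan, or power term.
Check: d/du[-log(u)/4 + 5*log(u - 2)/108 + 5*log(u + 1)/36 + 7*log(u**2 + 5)/216 + sqrt(5)*atan(sqrt(5)*u/5)/108] = 5/(2*u**5 - 2*u**4 + 6*u**3 - 10*u**2 - 20*u), which equals f(u).

F(u) = -log(u)/4 + 5*log(u - 2)/108 + 5*log(u + 1)/36 + 7*log(u**2 + 5)/216 + sqrt(5)*atan(sqrt(5)*u/5)/108 + C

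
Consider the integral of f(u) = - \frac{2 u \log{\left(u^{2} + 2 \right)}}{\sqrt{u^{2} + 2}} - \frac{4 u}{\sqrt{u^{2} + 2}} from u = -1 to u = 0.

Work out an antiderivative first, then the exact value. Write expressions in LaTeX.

Antiderivative: F(u) = - 2 \sqrt{u^{2} + 2} \log{\left(u^{2} + 2 \right)}; value = - 2 \sqrt{2} \log{\left(2 \right)} + 2 \sqrt{3} \log{\left(3 \right)}

Recognize the product-rule pattern: f = v'r + vr' with v = - 2 \sqrt{u^{2} + 2}, r = \log{\left(u^{2} + 2 \right)}, so integration by parts undoes it.
F(u) = - 2 \sqrt{u^{2} + 2} \log{\left(u^{2} + 2 \right)} is an antiderivative of f.
Check: d/du[- 2 \sqrt{u^{2} + 2} \log{\left(u^{2} + 2 \right)}] = \frac{- 2 u \log{\left(u^{2} + 2 \right)} - 4 u}{\sqrt{u^{2} + 2}}, which equals f(u).
F(0) = - 2 \sqrt{2} \log{\left(2 \right)}; F(-1) = - 2 \sqrt{3} \log{\left(3 \right)}.
Integral = F(0) - F(-1) = - 2 \sqrt{2} \log{\left(2 \right)} + 2 \sqrt{3} \log{\left(3 \right)}.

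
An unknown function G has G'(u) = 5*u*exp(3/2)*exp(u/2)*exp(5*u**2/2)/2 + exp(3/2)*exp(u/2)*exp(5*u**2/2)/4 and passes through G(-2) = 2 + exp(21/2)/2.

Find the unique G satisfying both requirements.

G(u) = (exp(5*u**2/2 + u/2 + 3/2) + 4)/2

G'(u) matches the chain-rule pattern g'(h)*h' with inner function h(u) = 5*u**2/2 + u/2 + 3/2; substituting w = h(u) collapses the integral.
A general antiderivative is exp(5*u**2/2 + u/2 + 3/2)/2 + C.
The condition gives C = 2 + exp(21/2)/2 - (exp(21/2)/2) = 2.
So G(u) = (exp(5*u**2/2 + u/2 + 3/2) + 4)/2.
Check: d/du[(exp(5*u**2/2 + u/2 + 3/2) + 4)/2] = 5*u*exp(3/2)*exp(u/2)*exp(5*u**2/2)/2 + exp(3/2)*exp(u/2)*exp(5*u**2/2)/4 = G'(u).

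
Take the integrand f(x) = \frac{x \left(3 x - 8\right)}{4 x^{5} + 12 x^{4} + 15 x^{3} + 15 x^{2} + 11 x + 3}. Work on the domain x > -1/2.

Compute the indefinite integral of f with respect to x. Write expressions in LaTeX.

Factor the denominator (\left(x + 1\right) \left(2 x + 1\right) \left(2 x + 3\right) \left(x^{2} + 1\right)) and decompose: f = \frac{93 x - 29}{130 \left(x^{2} + 1\right)} + \frac{75}{13 \left(2 x + 3\right)} + \frac{19}{5 \left(2 x + 1\right)} - \frac{11}{2 \left(x + 1\right)}; each piece integrates to a log, atan, or power term.
Check: d/dx[- \frac{- 494 \log{\left(x + \frac{1}{2} \right)} + 1430 \log{\left(x + 1 \right)} - 750 \log{\left(x + \frac{3}{2} \right)} - 93 \log{\left(x^{2} + 1 \right)} + 58 \operatorname{atan}{\left(x \right)}}{260}] = \frac{3 x^{2} - 8 x}{4 x^{5} + 12 x^{4} + 15 x^{3} + 15 x^{2} + 11 x + 3}, which equals f(x).

F(x) = - \frac{- 494 \log{\left(x + \frac{1}{2} \right)} + 1430 \log{\left(x + 1 \right)} - 750 \log{\left(x + \frac{3}{2} \right)} - 93 \log{\left(x^{2} + 1 \right)} + 58 \operatorname{atan}{\left(x \right)}}{260} + C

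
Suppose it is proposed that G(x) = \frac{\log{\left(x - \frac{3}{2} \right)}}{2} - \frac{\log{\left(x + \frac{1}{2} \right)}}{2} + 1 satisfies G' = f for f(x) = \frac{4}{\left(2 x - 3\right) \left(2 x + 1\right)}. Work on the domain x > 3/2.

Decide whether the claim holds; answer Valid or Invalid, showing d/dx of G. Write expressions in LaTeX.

d/dx[G] = \frac{4}{4 x^{2} - 4 x - 3}
This equals f(x) exactly, so the claim holds.

Valid: G'(x) = f(x).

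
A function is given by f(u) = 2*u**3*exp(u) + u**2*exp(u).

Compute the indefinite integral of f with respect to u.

f has the shape v'r + vr' for v = 2*u**3 - 5*u**2 + 10*u - 10 and r = exp(u) — it is the derivative of the product v*r.
Check: d/du[2*u**3*exp(u) - 5*u**2*exp(u) + 10*u*exp(u) - 10*exp(u)] = 2*u**3*exp(u) + u**2*exp(u) = f(u).

F(u) = 2*u**3*exp(u) - 5*u**2*exp(u) + 10*u*exp(u) - 10*exp(u) + C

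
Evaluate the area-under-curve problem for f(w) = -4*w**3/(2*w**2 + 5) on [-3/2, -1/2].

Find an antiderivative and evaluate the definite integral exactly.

Whatever form F(w) takes, F'(w) = f(w) is non-negotiable.
F(w) = (-2*w**2 + 5*log(2*w**2 + 5) - 8)/2 is an antiderivative of f.
Check: d/dw[(-2*w**2 + 5*log(2*w**2 + 5) - 8)/2] = -4*w**3/(2*w**2 + 5) = f(w).
F(-1/2) = -17/4 + 5*log(11/2)/2; F(-3/2) = -25/4 + 5*log(19/2)/2.
Integral = F(-1/2) - F(-3/2) = -5*log(19/2)/2 + 2 + 5*log(11/2)/2.

Antiderivative: F(w) = (-2*w**2 + 5*log(2*w**2 + 5) - 8)/2; value = -5*log(19/2)/2 + 2 + 5*log(11/2)/2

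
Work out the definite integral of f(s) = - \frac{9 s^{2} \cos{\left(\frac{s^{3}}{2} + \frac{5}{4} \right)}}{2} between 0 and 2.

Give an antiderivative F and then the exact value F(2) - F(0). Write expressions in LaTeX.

Antiderivative: F(s) = - 3 \sin{\left(\frac{s^{3}}{2} + \frac{5}{4} \right)}; value = - 3 \sin{\left(\frac{21}{4} \right)} + 3 \sin{\left(\frac{5}{4} \right)}

f matches the chain-rule pattern g'(h)*h' with inner function h(s) = \frac{s^{3}}{2} + \frac{5}{4}; substituting u = h(s) collapses the integral.
F(s) = - 3 \sin{\left(\frac{s^{3}}{2} + \frac{5}{4} \right)} is an antiderivative of f.
Check: d/ds[- 3 \sin{\left(\frac{s^{3}}{2} + \frac{5}{4} \right)}] = - \frac{9 s^{2} \cos{\left(\frac{s^{3}}{2} + \frac{5}{4} \right)}}{2} = f(s).
F(2) = - 3 \sin{\left(\frac{21}{4} \right)}; F(0) = - 3 \sin{\left(\frac{5}{4} \right)}.
Integral = F(2) - F(0) = - 3 \sin{\left(\frac{21}{4} \right)} + 3 \sin{\left(\frac{5}{4} \right)}.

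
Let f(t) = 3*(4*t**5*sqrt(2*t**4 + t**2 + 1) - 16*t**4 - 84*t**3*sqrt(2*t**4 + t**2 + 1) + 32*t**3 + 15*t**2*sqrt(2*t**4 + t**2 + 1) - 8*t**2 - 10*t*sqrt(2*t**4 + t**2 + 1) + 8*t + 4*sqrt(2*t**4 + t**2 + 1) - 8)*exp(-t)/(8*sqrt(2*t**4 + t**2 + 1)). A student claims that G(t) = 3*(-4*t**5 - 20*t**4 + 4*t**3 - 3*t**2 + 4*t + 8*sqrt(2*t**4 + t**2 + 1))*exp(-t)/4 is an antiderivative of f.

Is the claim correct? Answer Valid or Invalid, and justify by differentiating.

Invalid: d/dt[G] - f = (12*t**5*sqrt(2*t**4 + t**2 + 1) - 48*t**4 - 252*t**3*sqrt(2*t**4 + t**2 + 1) + 96*t**3 + 45*t**2*sqrt(2*t**4 + t**2 + 1) - 24*t**2 - 30*t*sqrt(2*t**4 + t**2 + 1) + 24*t + 12*sqrt(2*t**4 + t**2 + 1) - 24)*exp(-t)/(8*sqrt(2*t**4 + t**2 + 1)), which is not 0.

d/dt[G] = (12*t**5*sqrt(2*t**4 + t**2 + 1) - 48*t**4 - 252*t**3*sqrt(2*t**4 + t**2 + 1) + 96*t**3 + 45*t**2*sqrt(2*t**4 + t**2 + 1) - 24*t**2 - 30*t*sqrt(2*t**4 + t**2 + 1) + 24*t + 12*sqrt(2*t**4 + t**2 + 1) - 24)*exp(-t)/(4*sqrt(2*t**4 + t**2 + 1))
d/dt[G] - f(t) = (12*t**5*sqrt(2*t**4 + t**2 + 1) - 48*t**4 - 252*t**3*sqrt(2*t**4 + t**2 + 1) + 96*t**3 + 45*t**2*sqrt(2*t**4 + t**2 + 1) - 24*t**2 - 30*t*sqrt(2*t**4 + t**2 + 1) + 24*t + 12*sqrt(2*t**4 + t**2 + 1) - 24)*exp(-t)/(8*sqrt(2*t**4 + t**2 + 1)) != 0.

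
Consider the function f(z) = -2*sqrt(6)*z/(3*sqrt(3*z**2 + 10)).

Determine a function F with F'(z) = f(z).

An antiderivative is F(z) = -2*sqrt(6)*sqrt(3*z**2 + 10)/9.

f matches the chain-rule pattern g'(h)*h' with inner function h(z) = z**2/2 + 5/3; substituting u = h(z) collapses the integral.
Check: d/dz[-2*sqrt(6)*sqrt(3*z**2 + 10)/9] = -2*sqrt(6)*z/(3*sqrt(3*z**2 + 10)) = f(z).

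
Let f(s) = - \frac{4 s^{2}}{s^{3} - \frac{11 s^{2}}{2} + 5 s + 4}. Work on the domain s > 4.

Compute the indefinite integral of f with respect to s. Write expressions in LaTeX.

F(s) = \frac{4 \left(- 80 \log{\left(s - 4 \right)} + 36 \log{\left(s - 2 \right)} - \log{\left(s + \frac{1}{2} \right)}\right)}{45} + C

The denominator factors as \left(s - 4\right) \left(s - 2\right) \left(2 s + 1\right); partial fractions split f into directly integrable pieces: - \frac{8}{45 \left(2 s + 1\right)} + \frac{16}{5 \left(s - 2\right)} - \frac{64}{9 \left(s - 4\right)}.
Check: d/ds[\frac{4 \left(- 80 \log{\left(s - 4 \right)} + 36 \log{\left(s - 2 \right)} - \log{\left(s + \frac{1}{2} \right)}\right)}{45}] = - \frac{8 s^{2}}{2 s^{3} - 11 s^{2} + 10 s + 8}, which equals f(s).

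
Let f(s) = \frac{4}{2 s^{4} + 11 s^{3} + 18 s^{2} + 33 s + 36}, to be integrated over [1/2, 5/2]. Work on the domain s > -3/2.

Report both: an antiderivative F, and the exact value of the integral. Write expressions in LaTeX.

Antiderivative: F(s) = \frac{16 \log{\left(s + \frac{3}{2} \right)}}{105} - \frac{4 \log{\left(s + 4 \right)}}{95} - \frac{22 \log{\left(s^{2} + 3 \right)}}{399} + \frac{8 \sqrt{3} \operatorname{atan}{\left(\frac{\sqrt{3} s}{3} \right)}}{399}; value = - \frac{22 \log{\left(\frac{37}{4} \right)}}{399} - \frac{16 \log{\left(2 \right)}}{105} - \frac{4 \log{\left(\frac{13}{2} \right)}}{95} - \frac{8 \sqrt{3} \operatorname{atan}{\left(\frac{\sqrt{3}}{6} \right)}}{399} + \frac{8 \sqrt{3} \operatorname{atan}{\left(\frac{5 \sqrt{3}}{6} \right)}}{399} + \frac{4 \log{\left(\frac{9}{2} \right)}}{95} + \frac{22 \log{\left(\frac{13}{4} \right)}}{399} + \frac{16 \log{\left(4 \right)}}{105}

Factor the denominator (\left(s + 4\right) \left(2 s + 3\right) \left(s^{2} + 3\right)) and decompose: f = - \frac{4 \left(11 s - 6\right)}{399 \left(s^{2} + 3\right)} + \frac{32}{105 \left(2 s + 3\right)} - \frac{4}{95 \left(s + 4\right)}; each piece integrates to a log, atan, or power term.
F(s) = \frac{16 \log{\left(s + \frac{3}{2} \right)}}{105} - \frac{4 \log{\left(s + 4 \right)}}{95} - \frac{22 \log{\left(s^{2} + 3 \right)}}{399} + \frac{8 \sqrt{3} \operatorname{atan}{\left(\frac{\sqrt{3} s}{3} \right)}}{399} is an antiderivative of f.
Check: d/ds[\frac{16 \log{\left(s + \frac{3}{2} \right)}}{105} - \frac{4 \log{\left(s + 4 \right)}}{95} - \frac{22 \log{\left(s^{2} + 3 \right)}}{399} + \frac{8 \sqrt{3} \operatorname{atan}{\left(\frac{\sqrt{3} s}{3} \right)}}{399}] = \frac{4}{2 s^{4} + 11 s^{3} + 18 s^{2} + 33 s + 36} = f(s).
F(5/2) = - \frac{22 \log{\left(\frac{37}{4} \right)}}{399} - \frac{4 \log{\left(\frac{13}{2} \right)}}{95} + \frac{8 \sqrt{3} \operatorname{atan}{\left(\frac{5 \sqrt{3}}{6} \right)}}{399} + \frac{16 \log{\left(4 \right)}}{105}; F(1/2) = - \frac{22 \log{\left(\frac{13}{4} \right)}}{399} - \frac{4 \log{\left(\frac{9}{2} \right)}}{95} + \frac{8 \sqrt{3} \operatorname{atan}{\left(\frac{\sqrt{3}}{6} \right)}}{399} + \frac{16 \log{\left(2 \right)}}{105}.
Integral = F(5/2) - F(1/2) = - \frac{22 \log{\left(\frac{37}{4} \right)}}{399} - \frac{16 \log{\left(2 \right)}}{105} - \frac{4 \log{\left(\frac{13}{2} \right)}}{95} - \frac{8 \sqrt{3} \operatorname{atan}{\left(\frac{\sqrt{3}}{6} \right)}}{399} + \frac{8 \sqrt{3} \operatorname{atan}{\left(\frac{5 \sqrt{3}}{6} \right)}}{399} + \frac{4 \log{\left(\frac{9}{2} \right)}}{95} + \frac{22 \log{\left(\frac{13}{4} \right)}}{399} + \frac{16 \log{\left(4 \right)}}{105}.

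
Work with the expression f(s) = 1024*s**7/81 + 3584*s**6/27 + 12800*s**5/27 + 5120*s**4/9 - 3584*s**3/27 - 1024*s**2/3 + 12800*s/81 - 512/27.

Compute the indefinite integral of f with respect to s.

F(s) = 128*(-s**2 - 3*s + 1)**4/81 + C

f matches the chain-rule pattern g'(h)*h' with inner function h(s) = -4*s**2/3 - 4*s + 4/3; substituting u = h(s) collapses the integral.
Check: d/ds[128*(-s**2 - 3*s + 1)**4/81] = 1024*s**7/81 + 3584*s**6/27 + 12800*s**5/27 + 5120*s**4/9 - 3584*s**3/27 - 1024*s**2/3 + 12800*s/81 - 512/27 = f(s).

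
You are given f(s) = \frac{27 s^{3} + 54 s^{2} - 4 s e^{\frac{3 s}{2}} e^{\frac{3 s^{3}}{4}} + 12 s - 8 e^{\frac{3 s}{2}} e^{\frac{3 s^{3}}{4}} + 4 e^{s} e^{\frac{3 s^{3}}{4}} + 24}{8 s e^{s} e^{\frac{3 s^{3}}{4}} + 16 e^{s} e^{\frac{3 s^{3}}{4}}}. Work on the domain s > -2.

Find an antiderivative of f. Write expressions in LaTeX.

An antiderivative is F(s) = - \frac{2 e^{\frac{s}{2}} - \log{\left(\frac{s}{2} + 1 \right)} + 3 e^{- s} e^{- \frac{3 s^{3}}{4}}}{2}.

Any candidate F(s) must reproduce f(s) exactly when differentiated.
Check: d/ds[- \frac{2 e^{\frac{s}{2}} - \log{\left(\frac{s}{2} + 1 \right)} + 3 e^{- s} e^{- \frac{3 s^{3}}{4}}}{2}] = \frac{27 s^{3} + 54 s^{2} - 4 s e^{\frac{3 s}{2}} e^{\frac{3 s^{3}}{4}} + 12 s - 8 e^{\frac{3 s}{2}} e^{\frac{3 s^{3}}{4}} + 4 e^{s} e^{\frac{3 s^{3}}{4}} + 24}{8 s e^{s} e^{\frac{3 s^{3}}{4}} + 16 e^{s} e^{\frac{3 s^{3}}{4}}} = f(s).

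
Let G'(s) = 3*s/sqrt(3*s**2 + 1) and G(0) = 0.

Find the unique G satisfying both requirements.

G(s) = sqrt(3*s**2 + 1) - 1

G'(s) matches the chain-rule pattern g'(h)*h' with inner function h(s) = 3*s**2 + 1; substituting u = h(s) collapses the integral.
A general antiderivative is sqrt(3*s**2 + 1) + C.
The condition gives C = 0 - (1) = -1.
So G(s) = sqrt(3*s**2 + 1) - 1.
Check: d/ds[sqrt(3*s**2 + 1) - 1] = 3*s/sqrt(3*s**2 + 1) = G'(s).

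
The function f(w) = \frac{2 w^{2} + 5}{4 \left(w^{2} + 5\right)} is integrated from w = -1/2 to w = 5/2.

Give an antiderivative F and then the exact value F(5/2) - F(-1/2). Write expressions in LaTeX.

Antiderivative: F(w) = \frac{w}{2} - \frac{\sqrt{5} \operatorname{atan}{\left(\frac{\sqrt{5} w}{5} \right)}}{4}; value = - \frac{\sqrt{5} \operatorname{atan}{\left(\frac{\sqrt{5}}{2} \right)}}{4} - \frac{\sqrt{5} \operatorname{atan}{\left(\frac{\sqrt{5}}{10} \right)}}{4} + \frac{3}{2}

An antiderivative F(w) passes only if d/dw[F] lands on f(w) exactly.
F(w) = \frac{w}{2} - \frac{\sqrt{5} \operatorname{atan}{\left(\frac{\sqrt{5} w}{5} \right)}}{4} is an antiderivative of f.
Check: d/dw[\frac{w}{2} - \frac{\sqrt{5} \operatorname{atan}{\left(\frac{\sqrt{5} w}{5} \right)}}{4}] = \frac{2 w^{2} + 5}{4 w^{2} + 20}, which equals f(w).
F(5/2) = - \frac{\sqrt{5} \operatorname{atan}{\left(\frac{\sqrt{5}}{2} \right)}}{4} + \frac{5}{4}; F(-1/2) = - \frac{1}{4} + \frac{\sqrt{5} \operatorname{atan}{\left(\frac{\sqrt{5}}{10} \right)}}{4}.
Integral = F(5/2) - F(-1/2) = - \frac{\sqrt{5} \operatorname{atan}{\left(\frac{\sqrt{5}}{2} \right)}}{4} - \frac{\sqrt{5} \operatorname{atan}{\left(\frac{\sqrt{5}}{10} \right)}}{4} + \frac{3}{2}.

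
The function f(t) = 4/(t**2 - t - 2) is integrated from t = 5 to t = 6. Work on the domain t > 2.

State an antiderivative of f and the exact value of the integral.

Antiderivative: F(t) = 4*log(t - 2)/3 - 4*log(t + 1)/3; value = -4*log(7)/3 - 4*log(3)/3 + 4*log(4)/3 + 4*log(6)/3

Factor the denominator ((t - 2)*(t + 1)) and decompose: f = -4/(3*(t + 1)) + 4/(3*(t - 2)); each piece integrates to a log, atan, or power term.
F(t) = 4*log(t - 2)/3 - 4*log(t + 1)/3 is an antiderivative of f.
Check: d/dt[4*log(t - 2)/3 - 4*log(t + 1)/3] = 4/(t**2 - t - 2) = f(t).
F(6) = -4*log(7)/3 + 4*log(4)/3; F(5) = -4*log(6)/3 + 4*log(3)/3.
Integral = F(6) - F(5) = -4*log(7)/3 - 4*log(3)/3 + 4*log(4)/3 + 4*log(6)/3.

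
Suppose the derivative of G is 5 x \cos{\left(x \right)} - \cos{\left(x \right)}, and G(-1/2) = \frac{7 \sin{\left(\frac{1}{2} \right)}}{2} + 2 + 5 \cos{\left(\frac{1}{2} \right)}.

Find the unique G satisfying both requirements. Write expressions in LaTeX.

G(x) = 5 x \sin{\left(x \right)} - \sin{\left(x \right)} + 5 \cos{\left(x \right)} + 2

The integrand splits into summands that can be handled one at a time.
A general antiderivative is 5 x \sin{\left(x \right)} - \sin{\left(x \right)} + 5 \cos{\left(x \right)} + C.
The condition gives C = \frac{7 \sin{\left(\frac{1}{2} \right)}}{2} + 2 + 5 \cos{\left(\frac{1}{2} \right)} - (\frac{7 \sin{\left(\frac{1}{2} \right)}}{2} + 5 \cos{\left(\frac{1}{2} \right)}) = 2.
So G(x) = 5 x \sin{\left(x \right)} - \sin{\left(x \right)} + 5 \cos{\left(x \right)} + 2.
Check: d/dx[5 x \sin{\left(x \right)} - \sin{\left(x \right)} + 5 \cos{\left(x \right)} + 2] = 5 x \cos{\left(x \right)} - \cos{\left(x \right)} = G'(x).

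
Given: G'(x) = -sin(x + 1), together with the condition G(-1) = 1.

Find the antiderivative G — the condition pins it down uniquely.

G(x) = cos(x + 1)

Whatever form G(x) takes, its d/dx must return the stated G'(x).
A general antiderivative is cos(x + 1) + C.
The condition gives C = 1 - (1) = 0.
So G(x) = cos(x + 1).
Check: d/dx[cos(x + 1)] = -sin(x + 1) = G'(x).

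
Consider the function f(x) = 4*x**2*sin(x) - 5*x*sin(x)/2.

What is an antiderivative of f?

The integrand splits into summands that can be handled one at a time.
Check: d/dx[(-8*x**2*cos(x) + 16*x*sin(x) + 5*x*cos(x) - 5*sin(x) + 16*cos(x))/2] = 4*x**2*sin(x) - 5*x*sin(x)/2 = f(x).

An antiderivative is F(x) = (-8*x**2*cos(x) + 16*x*sin(x) + 5*x*cos(x) - 5*sin(x) + 16*cos(x))/2.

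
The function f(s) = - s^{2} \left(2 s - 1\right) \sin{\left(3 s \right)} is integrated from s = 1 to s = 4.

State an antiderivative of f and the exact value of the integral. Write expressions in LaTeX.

Recover f(s) by differentiating a candidate F(s); any mismatch rules it out.
F(s) = \frac{2 s^{3} \cos{\left(3 s \right)}}{3} - \frac{2 s^{2} \sin{\left(3 s \right)}}{3} - \frac{s^{2} \cos{\left(3 s \right)}}{3} + \frac{2 s \sin{\left(3 s \right)}}{9} - \frac{4 s \cos{\left(3 s \right)}}{9} + \frac{4 \sin{\left(3 s \right)}}{27} + \frac{2 \cos{\left(3 s \right)}}{27} is an antiderivative of f.
Check: d/ds[\frac{2 s^{3} \cos{\left(3 s \right)}}{3} - \frac{2 s^{2} \sin{\left(3 s \right)}}{3} - \frac{s^{2} \cos{\left(3 s \right)}}{3} + \frac{2 s \sin{\left(3 s \right)}}{9} - \frac{4 s \cos{\left(3 s \right)}}{9} + \frac{4 \sin{\left(3 s \right)}}{27} + \frac{2 \cos{\left(3 s \right)}}{27}] = - 2 s^{3} \sin{\left(3 s \right)} + s^{2} \sin{\left(3 s \right)}, which equals f(s).
F(4) = - \frac{260 \sin{\left(12 \right)}}{27} + \frac{962 \cos{\left(12 \right)}}{27}; F(1) = - \frac{8 \sin{\left(3 \right)}}{27} - \frac{\cos{\left(3 \right)}}{27}.
Integral = F(4) - F(1) = \frac{\cos{\left(3 \right)}}{27} + \frac{8 \sin{\left(3 \right)}}{27} - \frac{260 \sin{\left(12 \right)}}{27} + \frac{962 \cos{\left(12 \right)}}{27}.

Antiderivative: F(s) = \frac{2 s^{3} \cos{\left(3 s \right)}}{3} - \frac{2 s^{2} \sin{\left(3 s \right)}}{3} - \frac{s^{2} \cos{\left(3 s \right)}}{3} + \frac{2 s \sin{\left(3 s \right)}}{9} - \frac{4 s \cos{\left(3 s \right)}}{9} + \frac{4 \sin{\left(3 s \right)}}{27} + \frac{2 \cos{\left(3 s \right)}}{27}; value = \frac{\cos{\left(3 \right)}}{27} + \frac{8 \sin{\left(3 \right)}}{27} - \frac{260 \sin{\left(12 \right)}}{27} + \frac{962 \cos{\left(12 \right)}}{27}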